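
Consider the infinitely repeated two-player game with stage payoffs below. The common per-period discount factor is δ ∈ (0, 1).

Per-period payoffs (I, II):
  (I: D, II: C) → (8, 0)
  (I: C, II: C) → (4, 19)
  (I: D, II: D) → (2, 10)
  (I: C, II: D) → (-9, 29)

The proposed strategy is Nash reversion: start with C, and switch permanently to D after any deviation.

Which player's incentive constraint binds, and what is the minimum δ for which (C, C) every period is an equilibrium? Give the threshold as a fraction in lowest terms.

I; δ ≥ 2/3

I: cooperation gives 4 each period; deviation gives 8 once then 2 forever.
  4/(1−δ) ≥ 8 + 2δ/(1−δ) ⇒ δ ≥ 4/6 = 2/3.
II: cooperation gives 19 each period; deviation gives 29 once then 10 forever.
  δ ≥ 10/19.
Both must hold, so the binding constraint is I's: δ ≥ 2/3.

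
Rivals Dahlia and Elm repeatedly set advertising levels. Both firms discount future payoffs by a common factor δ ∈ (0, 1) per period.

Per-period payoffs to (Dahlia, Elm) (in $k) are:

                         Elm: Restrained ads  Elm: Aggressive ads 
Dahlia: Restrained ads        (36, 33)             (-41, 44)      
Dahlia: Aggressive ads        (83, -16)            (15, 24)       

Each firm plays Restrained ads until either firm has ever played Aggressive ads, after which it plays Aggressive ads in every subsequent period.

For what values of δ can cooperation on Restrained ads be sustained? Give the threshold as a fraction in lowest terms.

47/68

Dahlia: cooperation gives 36 each period; deviation gives 83 once then 15 forever.
  36/(1−δ) ≥ 83 + 15δ/(1−δ) ⇒ δ ≥ 47/68.
Elm: cooperation gives 33 each period; deviation gives 44 once then 24 forever.
  δ ≥ 11/20.
Both must hold, so the binding constraint is Dahlia's: δ ≥ 47/68.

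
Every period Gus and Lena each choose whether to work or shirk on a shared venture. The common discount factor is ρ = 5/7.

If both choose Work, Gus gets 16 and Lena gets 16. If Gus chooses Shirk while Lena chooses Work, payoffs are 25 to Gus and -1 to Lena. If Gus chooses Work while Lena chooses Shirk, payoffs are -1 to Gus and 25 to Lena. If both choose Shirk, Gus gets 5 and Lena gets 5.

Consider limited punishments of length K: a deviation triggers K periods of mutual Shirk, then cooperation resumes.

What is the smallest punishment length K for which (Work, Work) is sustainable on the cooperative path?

Need Σ_{k=1}^{K} ρ^k ≥ (25−16)/(16−5) = 0.8182 at ρ = 5/7.
At K = 1 the sum is 0.7143 < 0.8182; at K = 2 it is 1.2245 ≥ 0.8182.
So the minimum punishment length is K = 2.

2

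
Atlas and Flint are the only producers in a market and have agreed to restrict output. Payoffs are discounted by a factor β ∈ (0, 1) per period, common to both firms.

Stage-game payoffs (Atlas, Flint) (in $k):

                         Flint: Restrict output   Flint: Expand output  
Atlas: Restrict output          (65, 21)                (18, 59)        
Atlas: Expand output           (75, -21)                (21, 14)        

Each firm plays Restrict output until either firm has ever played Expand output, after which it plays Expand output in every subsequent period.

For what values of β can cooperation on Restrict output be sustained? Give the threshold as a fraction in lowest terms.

38/45

For Atlas: deviation gain 75−65 = 10, per-period punishment loss 65−21 = 44. IC gives β ≥ 10/54 = 5/27.
For Flint: gain 38, loss 7 per period, so β ≥ 38/45.
The tighter constraint is Flint's, so cooperation needs β ≥ 38/45.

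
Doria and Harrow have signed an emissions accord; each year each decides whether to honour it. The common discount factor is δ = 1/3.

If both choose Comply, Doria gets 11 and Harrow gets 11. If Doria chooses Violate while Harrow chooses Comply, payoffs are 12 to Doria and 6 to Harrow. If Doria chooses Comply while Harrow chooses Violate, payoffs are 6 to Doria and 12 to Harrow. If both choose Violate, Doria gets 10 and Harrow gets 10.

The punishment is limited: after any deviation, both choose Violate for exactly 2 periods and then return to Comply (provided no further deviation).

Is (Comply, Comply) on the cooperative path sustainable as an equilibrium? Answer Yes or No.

IC: δ+…+δ^2 ≥ (12−11)/(11−10) = 1.
At δ = 1/3: partial sum = 0.4444 < 1.0000. Cooperation not sustainable.

No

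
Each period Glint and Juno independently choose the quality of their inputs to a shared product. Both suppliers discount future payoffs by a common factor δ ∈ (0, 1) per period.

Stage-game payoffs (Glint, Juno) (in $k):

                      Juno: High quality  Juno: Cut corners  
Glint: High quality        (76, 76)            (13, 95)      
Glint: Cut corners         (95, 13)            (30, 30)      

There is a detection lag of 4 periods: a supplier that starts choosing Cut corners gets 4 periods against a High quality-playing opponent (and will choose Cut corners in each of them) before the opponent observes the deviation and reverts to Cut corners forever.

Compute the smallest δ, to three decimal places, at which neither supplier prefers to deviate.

0.735

The best deviation is to choose Cut corners for all 4 undetected periods, earning 95 each, then 30 forever once detected.
Deviation value: 95(1−δ^4)/(1−δ) + 30δ^4/(1−δ); cooperation value: 76/(1−δ).
IC: 76 ≥ 95(1−δ^4) + 30δ^4 = 95 − 65δ^4.
So δ^4 ≥ 19/65, giving δ ≥ (19/65)^(1/4) ≈ 0.735.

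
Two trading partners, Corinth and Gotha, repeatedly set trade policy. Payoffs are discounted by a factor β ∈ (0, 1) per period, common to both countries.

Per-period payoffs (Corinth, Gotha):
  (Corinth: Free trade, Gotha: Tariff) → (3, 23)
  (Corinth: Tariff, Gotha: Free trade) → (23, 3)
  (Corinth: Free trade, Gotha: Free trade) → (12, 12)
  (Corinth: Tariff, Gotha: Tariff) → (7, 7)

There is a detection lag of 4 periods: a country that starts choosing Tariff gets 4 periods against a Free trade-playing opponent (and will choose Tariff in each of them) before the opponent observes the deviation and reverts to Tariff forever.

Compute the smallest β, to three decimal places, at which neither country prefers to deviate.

A deviator earns 23 for 4 periods, then 7 forever; cooperating earns 12 forever. Multiplying the IC by (1−β):
12 ≥ 23(1−β^4) + 7β^4, so 16·β^4 ≥ 11 and β^4 ≥ 11/16.
β ≥ (11/16)^(1/4) ≈ 0.911.

0.911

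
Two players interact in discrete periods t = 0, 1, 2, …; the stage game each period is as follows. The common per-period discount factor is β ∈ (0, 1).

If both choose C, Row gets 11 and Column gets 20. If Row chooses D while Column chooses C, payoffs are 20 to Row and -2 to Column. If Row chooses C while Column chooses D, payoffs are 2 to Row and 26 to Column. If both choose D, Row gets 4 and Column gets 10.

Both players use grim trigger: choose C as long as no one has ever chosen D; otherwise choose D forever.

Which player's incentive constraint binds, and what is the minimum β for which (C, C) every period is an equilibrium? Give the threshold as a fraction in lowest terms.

Row; β ≥ 9/16

Row's threshold: (20−11)/(20−4) = 9/16.
Column's threshold: (26−20)/(26−10) = 3/8.
9/16 > 3/8, so Row binds and β* = 9/16.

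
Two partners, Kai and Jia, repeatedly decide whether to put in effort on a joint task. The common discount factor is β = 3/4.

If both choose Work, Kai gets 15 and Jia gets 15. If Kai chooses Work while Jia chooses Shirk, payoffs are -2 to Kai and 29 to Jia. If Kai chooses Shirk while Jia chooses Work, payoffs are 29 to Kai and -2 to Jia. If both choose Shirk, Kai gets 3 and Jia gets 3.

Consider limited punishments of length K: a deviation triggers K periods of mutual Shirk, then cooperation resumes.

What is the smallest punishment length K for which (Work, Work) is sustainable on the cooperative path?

No profitable deviation requires (15−3)(β+…+β^K) ≥ 29−15, i.e. β+…+β^K ≥ 7/6 ≈ 1.1667.
With β = 3/4, the partial sums are K=1: 0.7500, K=2: 1.3125.
K = 2 is the first length at which the sum reaches 1.1667.

2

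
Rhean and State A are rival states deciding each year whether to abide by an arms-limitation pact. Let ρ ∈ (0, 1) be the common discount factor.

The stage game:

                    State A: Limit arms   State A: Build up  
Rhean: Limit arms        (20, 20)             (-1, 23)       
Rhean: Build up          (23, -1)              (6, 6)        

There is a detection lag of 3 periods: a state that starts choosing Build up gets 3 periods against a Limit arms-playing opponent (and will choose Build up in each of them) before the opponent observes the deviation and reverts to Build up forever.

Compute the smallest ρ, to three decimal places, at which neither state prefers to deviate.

0.561

Deviating for the 3 undetected periods gains 23−20 = 3 per period over cooperation, then loses 20−6 = 14 per period forever once punishment starts.
Gain: 3(1 + ρ + … + ρ^2); loss: 14·ρ^3/(1−ρ).
No profitable deviation ⇔ 3(1−ρ^3) ≤ 14·ρ^3, i.e. ρ^3 ≥ 3/(3+14) = 3/17.
Hence ρ ≥ (3/17)^(1/3) ≈ 0.561.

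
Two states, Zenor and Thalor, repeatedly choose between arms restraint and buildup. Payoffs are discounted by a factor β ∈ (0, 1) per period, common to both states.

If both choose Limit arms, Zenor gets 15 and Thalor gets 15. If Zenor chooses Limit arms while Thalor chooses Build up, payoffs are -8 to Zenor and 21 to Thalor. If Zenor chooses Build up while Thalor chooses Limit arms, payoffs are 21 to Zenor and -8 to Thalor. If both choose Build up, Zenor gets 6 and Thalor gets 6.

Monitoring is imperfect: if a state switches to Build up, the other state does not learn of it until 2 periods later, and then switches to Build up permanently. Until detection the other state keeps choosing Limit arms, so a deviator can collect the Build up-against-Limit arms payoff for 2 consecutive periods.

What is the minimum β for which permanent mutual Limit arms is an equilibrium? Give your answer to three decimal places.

0.632

The best deviation is to choose Build up for all 2 undetected periods, earning 21 each, then 6 forever once detected.
Deviation value: 21(1−β^2)/(1−β) + 6β^2/(1−β); cooperation value: 15/(1−β).
IC: 15 ≥ 21(1−β^2) + 6β^2 = 21 − 15β^2.
So β^2 ≥ 6/15 = 2/5, giving β ≥ (2/5)^(1/2) ≈ 0.632.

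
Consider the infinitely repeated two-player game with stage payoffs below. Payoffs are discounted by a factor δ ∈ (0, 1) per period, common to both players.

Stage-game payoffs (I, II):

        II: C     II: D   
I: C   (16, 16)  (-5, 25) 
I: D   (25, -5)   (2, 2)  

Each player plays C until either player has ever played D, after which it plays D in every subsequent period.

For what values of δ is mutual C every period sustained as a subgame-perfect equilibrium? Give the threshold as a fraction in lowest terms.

One-period gain from deviating is 25 − 16 = 9. The loss is 16 − 2 = 14 in every subsequent period, with present value 14·δ/(1−δ).
Deviation is unprofitable when 14·δ/(1−δ) ≥ 9, i.e. δ/(1−δ) ≥ 9/14.
Equivalently δ ≥ 9/(9+14) = 9/23.

9/23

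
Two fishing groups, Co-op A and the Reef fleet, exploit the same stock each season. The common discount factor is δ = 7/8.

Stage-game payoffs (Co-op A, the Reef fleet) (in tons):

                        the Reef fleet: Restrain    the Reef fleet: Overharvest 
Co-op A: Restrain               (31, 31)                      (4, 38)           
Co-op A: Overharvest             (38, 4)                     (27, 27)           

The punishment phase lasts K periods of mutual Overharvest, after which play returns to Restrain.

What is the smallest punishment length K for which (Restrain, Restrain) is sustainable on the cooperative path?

No profitable deviation requires (31−27)(δ+…+δ^K) ≥ 38−31, i.e. δ+…+δ^K ≥ 7/4 ≈ 1.7500.
With δ = 7/8, the partial sums are K=1: 0.8750, K=2: 1.6406, K=3: 2.3105.
K = 3 is the first length at which the sum reaches 1.7500.

3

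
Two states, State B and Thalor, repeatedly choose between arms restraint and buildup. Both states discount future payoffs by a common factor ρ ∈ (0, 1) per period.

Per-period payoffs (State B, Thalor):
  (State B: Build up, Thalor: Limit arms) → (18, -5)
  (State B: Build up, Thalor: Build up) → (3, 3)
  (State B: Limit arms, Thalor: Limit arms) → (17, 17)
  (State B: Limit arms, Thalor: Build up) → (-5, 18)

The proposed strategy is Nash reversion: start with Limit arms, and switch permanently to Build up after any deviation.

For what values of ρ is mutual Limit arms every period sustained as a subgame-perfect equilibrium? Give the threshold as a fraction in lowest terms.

One-period gain from deviating is 18 − 17 = 1. The loss is 17 − 3 = 14 in every subsequent period, with present value 14·ρ/(1−ρ).
Deviation is unprofitable when 14·ρ/(1−ρ) ≥ 1, i.e. ρ/(1−ρ) ≥ 1/14.
Equivalently ρ ≥ 1/(1+14) = 1/15.

1/15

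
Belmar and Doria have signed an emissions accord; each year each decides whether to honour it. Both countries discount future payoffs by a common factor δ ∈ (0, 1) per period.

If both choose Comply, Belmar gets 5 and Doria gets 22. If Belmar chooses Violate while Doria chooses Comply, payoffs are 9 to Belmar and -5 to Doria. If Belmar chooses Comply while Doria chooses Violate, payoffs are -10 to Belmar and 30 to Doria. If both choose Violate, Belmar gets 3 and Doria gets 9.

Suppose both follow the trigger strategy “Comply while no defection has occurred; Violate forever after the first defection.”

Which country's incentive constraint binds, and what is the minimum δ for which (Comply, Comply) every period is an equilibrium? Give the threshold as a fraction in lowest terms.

Belmar; δ ≥ 2/3

For Belmar: deviation gain 9−5 = 4, per-period punishment loss 5−3 = 2. IC gives δ ≥ 4/6 = 2/3.
For Doria: gain 8, loss 13 per period, so δ ≥ 8/21.
The tighter constraint is Belmar's, so cooperation needs δ ≥ 2/3.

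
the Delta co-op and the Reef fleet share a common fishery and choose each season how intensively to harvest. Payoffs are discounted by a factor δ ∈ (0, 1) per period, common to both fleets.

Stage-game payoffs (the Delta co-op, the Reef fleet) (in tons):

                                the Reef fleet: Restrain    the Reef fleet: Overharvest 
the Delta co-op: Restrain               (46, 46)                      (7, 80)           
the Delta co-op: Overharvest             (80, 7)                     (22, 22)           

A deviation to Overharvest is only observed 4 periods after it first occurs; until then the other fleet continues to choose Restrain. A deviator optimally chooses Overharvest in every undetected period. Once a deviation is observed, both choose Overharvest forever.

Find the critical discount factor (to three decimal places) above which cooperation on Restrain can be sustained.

0.875

Deviating for the 4 undetected periods gains 80−46 = 34 per period over cooperation, then loses 46−22 = 24 per period forever once punishment starts.
Gain: 34(1 + δ + … + δ^3); loss: 24·δ^4/(1−δ).
No profitable deviation ⇔ 34(1−δ^4) ≤ 24·δ^4, i.e. δ^4 ≥ 34/(34+24) = 17/29.
Hence δ ≥ (17/29)^(1/4) ≈ 0.875.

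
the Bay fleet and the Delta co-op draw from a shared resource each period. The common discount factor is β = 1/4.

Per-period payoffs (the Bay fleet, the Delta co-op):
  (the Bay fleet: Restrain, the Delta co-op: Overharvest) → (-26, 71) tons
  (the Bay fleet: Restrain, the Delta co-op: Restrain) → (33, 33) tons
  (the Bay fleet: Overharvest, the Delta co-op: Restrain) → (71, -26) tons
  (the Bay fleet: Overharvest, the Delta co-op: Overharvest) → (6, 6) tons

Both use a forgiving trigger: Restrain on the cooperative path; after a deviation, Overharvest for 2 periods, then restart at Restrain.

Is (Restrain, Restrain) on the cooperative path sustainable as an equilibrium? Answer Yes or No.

No

A one-shot deviation gives 71 now, then 6 for 2 periods, then back to 33.
Gain from deviating: (71−33) today; loss: (33−6) in each of the next 2 periods.
No-deviation condition: (33−6)(β+…+β^2) ≥ 71−33, i.e. β+…+β^2 ≥ 38/27.
At β = 1/4: β+…+β^2 = 0.3125 < 1.4074.
So cooperation is not sustainable.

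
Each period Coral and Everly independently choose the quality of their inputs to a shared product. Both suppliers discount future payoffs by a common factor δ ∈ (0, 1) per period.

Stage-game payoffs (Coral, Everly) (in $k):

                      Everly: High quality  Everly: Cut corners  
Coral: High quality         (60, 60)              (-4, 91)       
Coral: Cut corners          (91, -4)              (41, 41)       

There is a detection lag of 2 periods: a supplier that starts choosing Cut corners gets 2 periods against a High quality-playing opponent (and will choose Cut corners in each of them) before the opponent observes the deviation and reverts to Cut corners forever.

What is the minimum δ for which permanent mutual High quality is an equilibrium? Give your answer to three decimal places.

The best deviation is to choose Cut corners for all 2 undetected periods, earning 91 each, then 41 forever once detected.
Deviation value: 91(1−δ^2)/(1−δ) + 41δ^2/(1−δ); cooperation value: 60/(1−δ).
IC: 60 ≥ 91(1−δ^2) + 41δ^2 = 91 − 50δ^2.
So δ^2 ≥ 31/50, giving δ ≥ (31/50)^(1/2) ≈ 0.787.

0.787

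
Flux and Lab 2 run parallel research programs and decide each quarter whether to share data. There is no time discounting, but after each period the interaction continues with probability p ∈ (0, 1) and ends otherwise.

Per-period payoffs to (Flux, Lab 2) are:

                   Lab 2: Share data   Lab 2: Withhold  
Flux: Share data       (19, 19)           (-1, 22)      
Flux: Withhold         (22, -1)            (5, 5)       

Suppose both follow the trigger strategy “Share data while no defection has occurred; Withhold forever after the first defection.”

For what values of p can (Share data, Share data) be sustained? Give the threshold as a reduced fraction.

3/17

With no time discounting, the continuation probability p plays the role of the discount factor.
Grim-trigger IC: 19/(1−p) ≥ 22 + 5p/(1−p) ⇒ p ≥ (22−19)/(22−5) = 3/17.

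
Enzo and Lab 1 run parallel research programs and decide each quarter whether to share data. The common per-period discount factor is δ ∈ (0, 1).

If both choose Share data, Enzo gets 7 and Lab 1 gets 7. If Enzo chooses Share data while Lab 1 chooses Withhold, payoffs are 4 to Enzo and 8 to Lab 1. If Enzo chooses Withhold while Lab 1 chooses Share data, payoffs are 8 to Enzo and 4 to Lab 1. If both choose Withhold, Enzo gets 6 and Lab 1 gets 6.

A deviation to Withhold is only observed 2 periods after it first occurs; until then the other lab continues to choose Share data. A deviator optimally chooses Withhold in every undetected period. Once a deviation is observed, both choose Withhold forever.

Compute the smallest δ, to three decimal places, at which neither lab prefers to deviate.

Deviating for the 2 undetected periods gains 8−7 = 1 per period over cooperation, then loses 7−6 = 1 per period forever once punishment starts.
Gain: 1(1 + δ + … + δ^1); loss: 1·δ^2/(1−δ).
No profitable deviation ⇔ 1(1−δ^2) ≤ 1·δ^2, i.e. δ^2 ≥ 1/(1+1) = 1/2.
Hence δ ≥ (1/2)^(1/2) ≈ 0.707.

0.707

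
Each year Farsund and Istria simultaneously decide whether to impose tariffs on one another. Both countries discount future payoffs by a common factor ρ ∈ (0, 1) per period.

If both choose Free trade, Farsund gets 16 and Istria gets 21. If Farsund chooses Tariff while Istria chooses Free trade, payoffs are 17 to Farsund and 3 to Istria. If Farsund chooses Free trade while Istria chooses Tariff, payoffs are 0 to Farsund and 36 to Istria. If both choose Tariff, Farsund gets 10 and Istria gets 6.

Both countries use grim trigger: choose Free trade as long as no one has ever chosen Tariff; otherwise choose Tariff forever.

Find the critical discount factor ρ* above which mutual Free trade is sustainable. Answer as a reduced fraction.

1/2

Farsund: cooperation gives 16 each period; deviation gives 17 once then 10 forever.
  16/(1−ρ) ≥ 17 + 10ρ/(1−ρ) ⇒ ρ ≥ 1/7.
Istria: cooperation gives 21 each period; deviation gives 36 once then 6 forever.
  ρ ≥ 15/30 = 1/2.
Both must hold, so the binding constraint is Istria's: ρ ≥ 1/2.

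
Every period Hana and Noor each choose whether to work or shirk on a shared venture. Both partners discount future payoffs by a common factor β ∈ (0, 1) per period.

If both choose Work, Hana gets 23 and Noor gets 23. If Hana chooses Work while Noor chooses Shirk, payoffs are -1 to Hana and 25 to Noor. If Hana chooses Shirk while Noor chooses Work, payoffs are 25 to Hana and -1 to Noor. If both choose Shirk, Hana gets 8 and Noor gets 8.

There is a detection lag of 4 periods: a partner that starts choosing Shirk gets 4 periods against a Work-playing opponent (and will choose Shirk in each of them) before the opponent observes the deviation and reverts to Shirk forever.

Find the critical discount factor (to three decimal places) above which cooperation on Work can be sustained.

A deviator earns 25 for 4 periods, then 8 forever; cooperating earns 23 forever. Multiplying the IC by (1−β):
23 ≥ 25(1−β^4) + 8β^4, so 17·β^4 ≥ 2 and β^4 ≥ 2/17.
β ≥ (2/17)^(1/4) ≈ 0.586.

0.586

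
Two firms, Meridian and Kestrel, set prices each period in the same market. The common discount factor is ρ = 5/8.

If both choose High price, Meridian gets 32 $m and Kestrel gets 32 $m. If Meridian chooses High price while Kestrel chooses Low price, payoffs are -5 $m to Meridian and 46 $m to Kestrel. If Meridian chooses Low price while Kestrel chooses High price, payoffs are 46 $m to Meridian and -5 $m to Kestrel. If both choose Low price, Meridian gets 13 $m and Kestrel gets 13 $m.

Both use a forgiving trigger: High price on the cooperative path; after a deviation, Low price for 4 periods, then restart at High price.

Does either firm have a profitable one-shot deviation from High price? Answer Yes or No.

No

A one-shot deviation gives 46 now, then 13 for 4 periods, then back to 32.
Gain from deviating: (46−32) today; loss: (32−13) in each of the next 4 periods.
No-deviation condition: (32−13)(ρ+…+ρ^4) ≥ 46−32, i.e. ρ+…+ρ^4 ≥ 14/19.
At ρ = 5/8: ρ+…+ρ^4 = 1.4124 ≥ 0.7368.
So cooperation is sustainable.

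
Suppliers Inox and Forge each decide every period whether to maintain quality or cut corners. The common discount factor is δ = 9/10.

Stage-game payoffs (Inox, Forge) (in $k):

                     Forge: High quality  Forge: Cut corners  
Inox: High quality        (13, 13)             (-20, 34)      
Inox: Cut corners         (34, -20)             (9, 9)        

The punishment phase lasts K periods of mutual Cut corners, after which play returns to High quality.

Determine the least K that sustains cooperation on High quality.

No profitable deviation requires (13−9)(δ+…+δ^K) ≥ 34−13, i.e. δ+…+δ^K ≥ 21/4 ≈ 5.2500.
With δ = 9/10, the partial sums are K=1: 0.9000, K=2: 1.7100, …, K=7: 4.6953, K=8: 5.1258, K=9: 5.5132.
K = 9 is the first length at which the sum reaches 5.2500.

9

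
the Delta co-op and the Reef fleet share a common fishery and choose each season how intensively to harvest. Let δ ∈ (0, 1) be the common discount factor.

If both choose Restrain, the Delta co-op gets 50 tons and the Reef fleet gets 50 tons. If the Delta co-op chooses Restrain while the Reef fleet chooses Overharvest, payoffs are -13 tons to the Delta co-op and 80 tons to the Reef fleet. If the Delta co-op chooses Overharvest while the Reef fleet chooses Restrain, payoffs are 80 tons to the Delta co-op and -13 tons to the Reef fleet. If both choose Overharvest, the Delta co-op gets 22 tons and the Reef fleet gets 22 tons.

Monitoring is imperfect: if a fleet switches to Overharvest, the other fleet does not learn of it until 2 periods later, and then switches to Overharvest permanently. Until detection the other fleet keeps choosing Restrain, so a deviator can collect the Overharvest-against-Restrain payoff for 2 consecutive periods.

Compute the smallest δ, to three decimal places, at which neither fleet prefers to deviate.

Deviating for the 2 undetected periods gains 80−50 = 30 per period over cooperation, then loses 50−22 = 28 per period forever once punishment starts.
Gain: 30(1 + δ + … + δ^1); loss: 28·δ^2/(1−δ).
No profitable deviation ⇔ 30(1−δ^2) ≤ 28·δ^2, i.e. δ^2 ≥ 30/(30+28) = 15/29.
Hence δ ≥ (15/29)^(1/2) ≈ 0.719.

0.719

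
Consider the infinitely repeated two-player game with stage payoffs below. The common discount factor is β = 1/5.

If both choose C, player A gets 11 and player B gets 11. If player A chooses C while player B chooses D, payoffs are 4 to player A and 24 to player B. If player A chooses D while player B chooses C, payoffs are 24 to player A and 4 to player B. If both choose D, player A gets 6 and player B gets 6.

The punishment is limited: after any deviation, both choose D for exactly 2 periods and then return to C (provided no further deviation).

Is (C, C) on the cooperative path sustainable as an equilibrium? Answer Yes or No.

A one-shot deviation gives 24 now, then 6 for 2 periods, then back to 11.
Gain from deviating: (24−11) today; loss: (11−6) in each of the next 2 periods.
No-deviation condition: (11−6)(β+…+β^2) ≥ 24−11, i.e. β+…+β^2 ≥ 13/5.
At β = 1/5: β+…+β^2 = 0.2400 < 2.6000.
So cooperation is not sustainable.

No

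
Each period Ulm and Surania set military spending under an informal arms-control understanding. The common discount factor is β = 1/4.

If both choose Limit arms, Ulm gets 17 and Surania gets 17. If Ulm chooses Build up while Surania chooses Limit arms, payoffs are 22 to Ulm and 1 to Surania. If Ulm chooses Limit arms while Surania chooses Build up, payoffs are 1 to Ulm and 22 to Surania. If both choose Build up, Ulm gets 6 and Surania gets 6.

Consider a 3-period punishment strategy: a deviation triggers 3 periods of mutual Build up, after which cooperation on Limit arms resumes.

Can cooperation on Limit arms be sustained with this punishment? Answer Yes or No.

No

IC: β+…+β^3 ≥ (22−17)/(17−6) = 5/11.
At β = 1/4: partial sum = 0.3281 < 0.4545. Cooperation not sustainable.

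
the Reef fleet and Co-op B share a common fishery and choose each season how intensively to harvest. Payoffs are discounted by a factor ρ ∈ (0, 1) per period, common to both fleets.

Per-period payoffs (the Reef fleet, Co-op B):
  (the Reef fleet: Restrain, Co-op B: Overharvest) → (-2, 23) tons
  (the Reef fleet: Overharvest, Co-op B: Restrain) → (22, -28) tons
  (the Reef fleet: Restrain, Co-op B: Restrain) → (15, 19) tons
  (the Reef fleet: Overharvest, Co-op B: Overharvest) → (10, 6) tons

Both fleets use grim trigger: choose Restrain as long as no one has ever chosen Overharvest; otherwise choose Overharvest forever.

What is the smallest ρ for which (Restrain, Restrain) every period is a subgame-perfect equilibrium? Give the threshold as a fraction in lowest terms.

7/12

For the Reef fleet: deviation gain 22−15 = 7, per-period punishment loss 15−10 = 5. IC gives ρ ≥ 7/12.
For Co-op B: gain 4, loss 13 per period, so ρ ≥ 4/17.
The tighter constraint is the Reef fleet's, so cooperation needs ρ ≥ 7/12.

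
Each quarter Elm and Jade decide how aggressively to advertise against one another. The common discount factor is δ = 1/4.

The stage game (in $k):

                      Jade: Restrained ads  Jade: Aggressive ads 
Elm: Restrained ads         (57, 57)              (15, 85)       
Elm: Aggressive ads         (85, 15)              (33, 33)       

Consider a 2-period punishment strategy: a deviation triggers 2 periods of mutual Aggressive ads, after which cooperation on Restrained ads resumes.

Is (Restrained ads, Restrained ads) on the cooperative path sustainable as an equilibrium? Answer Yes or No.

IC: δ+…+δ^2 ≥ (85−57)/(57−33) = 7/6.
At δ = 1/4: partial sum = 0.3125 < 1.1667. Cooperation not sustainable.

No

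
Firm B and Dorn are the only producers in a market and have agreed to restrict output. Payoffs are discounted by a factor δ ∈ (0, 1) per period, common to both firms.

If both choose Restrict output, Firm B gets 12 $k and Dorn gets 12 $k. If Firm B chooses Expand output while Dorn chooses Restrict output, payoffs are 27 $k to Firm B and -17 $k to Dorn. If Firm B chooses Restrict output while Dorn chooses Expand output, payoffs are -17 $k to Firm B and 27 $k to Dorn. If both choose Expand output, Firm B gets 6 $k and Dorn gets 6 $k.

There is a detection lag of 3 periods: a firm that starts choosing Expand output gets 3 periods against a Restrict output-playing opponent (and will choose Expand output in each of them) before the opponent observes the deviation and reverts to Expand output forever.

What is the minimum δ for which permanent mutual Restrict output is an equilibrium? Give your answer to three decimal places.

The best deviation is to choose Expand output for all 3 undetected periods, earning 27 each, then 6 forever once detected.
Deviation value: 27(1−δ^3)/(1−δ) + 6δ^3/(1−δ); cooperation value: 12/(1−δ).
IC: 12 ≥ 27(1−δ^3) + 6δ^3 = 27 − 21δ^3.
So δ^3 ≥ 15/21 = 5/7, giving δ ≥ (5/7)^(1/3) ≈ 0.894.

0.894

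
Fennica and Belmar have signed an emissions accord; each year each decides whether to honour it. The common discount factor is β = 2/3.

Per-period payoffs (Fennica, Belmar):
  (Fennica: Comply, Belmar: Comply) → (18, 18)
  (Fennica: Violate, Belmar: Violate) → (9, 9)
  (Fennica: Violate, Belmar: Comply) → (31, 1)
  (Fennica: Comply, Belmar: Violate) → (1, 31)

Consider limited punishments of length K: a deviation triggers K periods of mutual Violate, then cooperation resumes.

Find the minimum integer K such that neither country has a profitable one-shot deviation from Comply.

4

No profitable deviation requires (18−9)(β+…+β^K) ≥ 31−18, i.e. β+…+β^K ≥ 13/9 ≈ 1.4444.
With β = 2/3, the partial sums are K=1: 0.6667, K=2: 1.1111, K=3: 1.4074, K=4: 1.6049.
K = 4 is the first length at which the sum reaches 1.4444.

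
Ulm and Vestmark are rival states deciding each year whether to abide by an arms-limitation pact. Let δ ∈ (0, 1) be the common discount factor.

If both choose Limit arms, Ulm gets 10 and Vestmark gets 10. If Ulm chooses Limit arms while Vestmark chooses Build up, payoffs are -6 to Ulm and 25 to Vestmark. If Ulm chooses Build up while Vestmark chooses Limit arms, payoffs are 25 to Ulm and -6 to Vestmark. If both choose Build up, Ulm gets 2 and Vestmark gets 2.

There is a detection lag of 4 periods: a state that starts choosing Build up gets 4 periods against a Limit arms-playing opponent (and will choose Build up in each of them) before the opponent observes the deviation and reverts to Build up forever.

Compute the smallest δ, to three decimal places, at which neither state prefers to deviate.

0.899

A deviator earns 25 for 4 periods, then 2 forever; cooperating earns 10 forever. Multiplying the IC by (1−δ):
10 ≥ 25(1−δ^4) + 2δ^4, so 23·δ^4 ≥ 15 and δ^4 ≥ 15/23.
δ ≥ (15/23)^(1/4) ≈ 0.899.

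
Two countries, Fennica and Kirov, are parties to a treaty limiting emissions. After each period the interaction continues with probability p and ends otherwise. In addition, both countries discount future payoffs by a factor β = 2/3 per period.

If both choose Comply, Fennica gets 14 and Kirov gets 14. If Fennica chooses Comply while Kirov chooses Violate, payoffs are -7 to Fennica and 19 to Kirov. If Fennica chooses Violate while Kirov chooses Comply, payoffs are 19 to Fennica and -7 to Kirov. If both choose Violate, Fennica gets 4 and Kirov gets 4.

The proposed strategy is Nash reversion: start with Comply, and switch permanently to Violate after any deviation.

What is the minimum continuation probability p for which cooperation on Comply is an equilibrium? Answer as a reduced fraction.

Expected continuation weight on next period's payoff is β·p = 2/3·p, which plays the role of the discount factor.
Cooperation requires 2/3·p ≥ (19−14)/(19−4) = 1/3, hence p ≥ 1/2.

1/2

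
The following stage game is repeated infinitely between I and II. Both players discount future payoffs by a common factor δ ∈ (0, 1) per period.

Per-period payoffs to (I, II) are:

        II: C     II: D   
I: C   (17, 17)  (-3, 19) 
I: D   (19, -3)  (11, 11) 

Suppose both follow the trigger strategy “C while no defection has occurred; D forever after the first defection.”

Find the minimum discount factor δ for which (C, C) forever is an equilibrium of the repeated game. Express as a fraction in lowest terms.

Under grim trigger the critical discount factor is (T−C)/(T−P) with T = 19, C = 17, P = 11.
δ* = (19−17)/(19−11) = 2/8 = 1/4.

1/4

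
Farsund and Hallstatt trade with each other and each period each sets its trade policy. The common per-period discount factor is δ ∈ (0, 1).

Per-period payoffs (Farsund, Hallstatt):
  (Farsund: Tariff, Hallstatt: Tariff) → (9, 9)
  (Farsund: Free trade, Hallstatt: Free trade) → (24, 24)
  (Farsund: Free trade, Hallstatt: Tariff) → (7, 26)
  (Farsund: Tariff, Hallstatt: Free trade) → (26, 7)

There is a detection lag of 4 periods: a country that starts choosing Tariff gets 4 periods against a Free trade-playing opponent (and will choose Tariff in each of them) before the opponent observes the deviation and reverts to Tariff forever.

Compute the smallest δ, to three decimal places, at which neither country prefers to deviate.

0.586

The best deviation is to choose Tariff for all 4 undetected periods, earning 26 each, then 9 forever once detected.
Deviation value: 26(1−δ^4)/(1−δ) + 9δ^4/(1−δ); cooperation value: 24/(1−δ).
IC: 24 ≥ 26(1−δ^4) + 9δ^4 = 26 − 17δ^4.
So δ^4 ≥ 2/17, giving δ ≥ (2/17)^(1/4) ≈ 0.586.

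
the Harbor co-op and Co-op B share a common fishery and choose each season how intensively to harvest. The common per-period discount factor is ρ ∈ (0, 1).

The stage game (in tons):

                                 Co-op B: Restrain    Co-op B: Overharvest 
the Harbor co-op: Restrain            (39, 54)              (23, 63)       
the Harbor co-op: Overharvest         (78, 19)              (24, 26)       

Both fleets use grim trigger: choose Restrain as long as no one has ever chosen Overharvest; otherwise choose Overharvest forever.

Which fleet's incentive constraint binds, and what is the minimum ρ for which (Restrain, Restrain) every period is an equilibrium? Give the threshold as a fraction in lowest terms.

the Harbor co-op: cooperation gives 39 each period; deviation gives 78 once then 24 forever.
  39/(1−ρ) ≥ 78 + 24ρ/(1−ρ) ⇒ ρ ≥ 39/54 = 13/18.
Co-op B: cooperation gives 54 each period; deviation gives 63 once then 26 forever.
  ρ ≥ 9/37.
Both must hold, so the binding constraint is the Harbor co-op's: ρ ≥ 13/18.

the Harbor co-op; ρ ≥ 13/18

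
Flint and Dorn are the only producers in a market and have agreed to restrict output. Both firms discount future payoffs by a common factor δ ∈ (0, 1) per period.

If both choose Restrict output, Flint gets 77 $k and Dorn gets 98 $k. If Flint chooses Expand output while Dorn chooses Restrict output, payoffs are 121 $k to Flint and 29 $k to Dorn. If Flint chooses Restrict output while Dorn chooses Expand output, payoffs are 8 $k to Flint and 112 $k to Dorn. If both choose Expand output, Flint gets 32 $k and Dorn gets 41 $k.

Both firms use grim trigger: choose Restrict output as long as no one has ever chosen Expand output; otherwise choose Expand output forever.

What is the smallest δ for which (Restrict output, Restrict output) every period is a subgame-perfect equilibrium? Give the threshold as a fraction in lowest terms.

For Flint: deviation gain 121−77 = 44, per-period punishment loss 77−32 = 45. IC gives δ ≥ 44/89.
For Dorn: gain 14, loss 57 per period, so δ ≥ 14/71.
The tighter constraint is Flint's, so cooperation needs δ ≥ 44/89.

44/89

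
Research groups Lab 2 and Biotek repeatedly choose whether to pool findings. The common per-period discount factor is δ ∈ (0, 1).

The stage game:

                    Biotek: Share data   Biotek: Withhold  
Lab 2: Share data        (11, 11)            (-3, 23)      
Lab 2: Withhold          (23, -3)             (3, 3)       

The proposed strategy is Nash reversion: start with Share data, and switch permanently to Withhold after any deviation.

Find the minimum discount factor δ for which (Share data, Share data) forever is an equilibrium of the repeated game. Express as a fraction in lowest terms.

Cooperation forever yields 11 each period: 11/(1−δ).
Deviating yields 23 once, then 3 forever: 23 + 3δ/(1−δ).
No profitable deviation requires 11/(1−δ) ≥ 23 + 3δ/(1−δ).
Multiplying by (1−δ): 11 ≥ 23(1−δ) + 3δ = 23 − 20δ.
So 20δ ≥ 12, i.e. δ ≥ 12/20 = 3/5.

3/5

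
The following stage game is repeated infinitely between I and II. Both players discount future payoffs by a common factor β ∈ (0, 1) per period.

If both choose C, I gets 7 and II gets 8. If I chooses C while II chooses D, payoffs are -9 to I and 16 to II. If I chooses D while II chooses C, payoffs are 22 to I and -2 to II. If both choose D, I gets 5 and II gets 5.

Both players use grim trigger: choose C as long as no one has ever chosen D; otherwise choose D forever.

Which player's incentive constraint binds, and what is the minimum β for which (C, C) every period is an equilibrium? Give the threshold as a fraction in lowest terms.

I; β ≥ 15/17

I's threshold: (22−7)/(22−5) = 15/17.
II's threshold: (16−8)/(16−5) = 8/11.
15/17 > 8/11, so I binds and β* = 15/17.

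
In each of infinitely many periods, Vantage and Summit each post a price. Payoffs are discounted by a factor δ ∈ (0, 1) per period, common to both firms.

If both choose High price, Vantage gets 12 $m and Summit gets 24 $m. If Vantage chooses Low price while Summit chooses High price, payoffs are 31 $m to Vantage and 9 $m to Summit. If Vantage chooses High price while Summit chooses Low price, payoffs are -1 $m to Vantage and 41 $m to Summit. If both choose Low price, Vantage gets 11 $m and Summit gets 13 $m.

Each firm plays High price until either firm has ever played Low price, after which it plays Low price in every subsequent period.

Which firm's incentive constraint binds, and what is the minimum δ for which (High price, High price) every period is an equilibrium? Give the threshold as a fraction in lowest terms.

Vantage: cooperation gives 12 each period; deviation gives 31 once then 11 forever.
  12/(1−δ) ≥ 31 + 11δ/(1−δ) ⇒ δ ≥ 19/20.
Summit: cooperation gives 24 each period; deviation gives 41 once then 13 forever.
  δ ≥ 17/28.
Both must hold, so the binding constraint is Vantage's: δ ≥ 19/20.

Vantage; δ ≥ 19/20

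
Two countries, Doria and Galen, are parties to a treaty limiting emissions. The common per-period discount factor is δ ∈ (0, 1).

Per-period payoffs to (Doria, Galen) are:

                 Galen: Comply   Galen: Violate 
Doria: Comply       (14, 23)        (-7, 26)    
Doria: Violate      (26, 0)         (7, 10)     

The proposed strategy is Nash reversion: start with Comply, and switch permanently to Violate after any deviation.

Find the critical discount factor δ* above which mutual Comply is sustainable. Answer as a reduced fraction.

12/19

Doria: cooperation gives 14 each period; deviation gives 26 once then 7 forever.
  14/(1−δ) ≥ 26 + 7δ/(1−δ) ⇒ δ ≥ 12/19.
Galen: cooperation gives 23 each period; deviation gives 26 once then 10 forever.
  δ ≥ 3/16.
Both must hold, so the binding constraint is Doria's: δ ≥ 12/19.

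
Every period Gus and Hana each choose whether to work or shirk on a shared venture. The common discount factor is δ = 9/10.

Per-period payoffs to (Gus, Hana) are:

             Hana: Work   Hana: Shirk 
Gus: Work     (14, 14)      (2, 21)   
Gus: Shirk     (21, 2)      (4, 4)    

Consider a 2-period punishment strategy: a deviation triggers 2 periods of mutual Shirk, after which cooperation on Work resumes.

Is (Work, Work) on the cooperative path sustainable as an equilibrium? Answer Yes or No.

IC: δ+…+δ^2 ≥ (21−14)/(14−4) = 7/10.
At δ = 9/10: partial sum = 1.7100 ≥ 0.7000. Cooperation sustainable.

Yes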